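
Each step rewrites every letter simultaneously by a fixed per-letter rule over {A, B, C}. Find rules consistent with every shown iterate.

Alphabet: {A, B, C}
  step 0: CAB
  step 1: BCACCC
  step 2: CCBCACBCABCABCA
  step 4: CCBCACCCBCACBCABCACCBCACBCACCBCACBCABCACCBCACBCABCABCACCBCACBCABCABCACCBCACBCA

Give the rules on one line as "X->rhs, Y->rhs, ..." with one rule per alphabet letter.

  step 1 ⇒ step 2: BCACCC ⇒ CC·BCA·C·BCA·BCA·BCA
    A ↦ C
    B ↦ CC
    C ↦ BCA

A->C, B->CC, C->BCA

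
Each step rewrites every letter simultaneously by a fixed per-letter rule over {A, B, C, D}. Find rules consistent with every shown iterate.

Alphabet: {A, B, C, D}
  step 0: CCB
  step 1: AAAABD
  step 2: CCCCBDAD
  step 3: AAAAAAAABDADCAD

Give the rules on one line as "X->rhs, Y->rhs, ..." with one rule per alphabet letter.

A->C, B->BD, C->AA, D->AD

  step 2 ⇒ step 3: CCCCBDAD ⇒ AA·AA·AA·AA·BD·AD·C·AD
    A ↦ C
    B ↦ BD
    C ↦ AA
    D ↦ AD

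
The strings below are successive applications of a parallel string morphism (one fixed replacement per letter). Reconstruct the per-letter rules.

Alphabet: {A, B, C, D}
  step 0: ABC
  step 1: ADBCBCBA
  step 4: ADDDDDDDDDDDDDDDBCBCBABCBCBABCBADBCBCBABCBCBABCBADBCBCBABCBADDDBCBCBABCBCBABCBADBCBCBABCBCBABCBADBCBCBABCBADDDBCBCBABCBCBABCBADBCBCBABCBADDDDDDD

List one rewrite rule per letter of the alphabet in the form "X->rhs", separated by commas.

A->AD, B->BCB, C->CBA, D->DD

  step 0 ⇒ step 1: ABC ⇒ AD·BCB·CBA
    A ↦ AD
    B ↦ BCB
    C ↦ CBA
    D ↦ DD  (constrained at step 1)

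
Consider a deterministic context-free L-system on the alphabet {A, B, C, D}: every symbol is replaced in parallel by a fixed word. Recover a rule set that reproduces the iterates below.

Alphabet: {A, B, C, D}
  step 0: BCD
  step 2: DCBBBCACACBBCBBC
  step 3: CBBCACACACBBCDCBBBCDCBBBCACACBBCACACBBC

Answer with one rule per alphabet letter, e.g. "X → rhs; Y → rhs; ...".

  step 2 ⇒ step 3: DCBBBCACACBBCBBC ⇒ C·BBC·AC·AC·AC·BBC·DCB·BBC·DCB·BBC·AC·AC·BBC·AC·AC·BBC
    A ↦ DCB
    B ↦ AC
    C ↦ BBC
    D ↦ C

A->DCB, B->AC, C->BBC, D->C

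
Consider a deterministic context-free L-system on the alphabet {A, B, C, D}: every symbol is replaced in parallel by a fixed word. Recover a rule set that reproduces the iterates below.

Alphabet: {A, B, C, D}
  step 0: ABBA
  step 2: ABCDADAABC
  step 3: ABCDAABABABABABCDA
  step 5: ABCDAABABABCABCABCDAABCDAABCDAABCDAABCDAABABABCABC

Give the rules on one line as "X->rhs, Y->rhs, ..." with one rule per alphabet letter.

  step 2 ⇒ step 3: ABCDADAABC ⇒ AB·C·DA·AB·AB·AB·AB·AB·C·DA
    A ↦ AB
    B ↦ C
    C ↦ DA
    D ↦ AB

A->AB, B->C, C->DA, D->AB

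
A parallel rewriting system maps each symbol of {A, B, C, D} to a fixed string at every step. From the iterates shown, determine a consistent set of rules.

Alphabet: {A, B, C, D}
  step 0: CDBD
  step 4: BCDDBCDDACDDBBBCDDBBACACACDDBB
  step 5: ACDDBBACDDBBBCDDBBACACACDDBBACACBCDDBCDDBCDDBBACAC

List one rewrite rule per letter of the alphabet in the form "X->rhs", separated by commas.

A->BC, B->AC, C->DD, D->B

  step 4 ⇒ step 5: BCDDBCDDACDDBBBCDDBBACACACDDBB ⇒ AC·DD·B·B·AC·DD·B·B·BC·DD·B·B·AC·AC·AC·DD·B·B·AC·AC·BC·DD·BC·DD·BC·DD·B·B·AC·AC
    A ↦ BC
    B ↦ AC
    C ↦ DD
    D ↦ B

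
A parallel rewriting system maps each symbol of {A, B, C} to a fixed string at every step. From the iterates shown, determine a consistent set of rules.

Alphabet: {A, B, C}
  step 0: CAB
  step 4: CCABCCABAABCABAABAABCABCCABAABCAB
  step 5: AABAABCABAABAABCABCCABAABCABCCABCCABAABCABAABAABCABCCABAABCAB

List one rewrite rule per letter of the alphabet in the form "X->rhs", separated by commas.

A->C, B->AB, C->AAB

  step 4 ⇒ step 5: CCABCCABAABCABAABAABCABCCABAABCAB ⇒ AAB·AAB·C·AB·AAB·AAB·C·AB·C·C·AB·AAB·C·AB·C·C·AB·C·C·AB·AAB·C·AB·AAB·AAB·C·AB·C·C·AB·AAB·C·AB
    A ↦ C
    B ↦ AB
    C ↦ AAB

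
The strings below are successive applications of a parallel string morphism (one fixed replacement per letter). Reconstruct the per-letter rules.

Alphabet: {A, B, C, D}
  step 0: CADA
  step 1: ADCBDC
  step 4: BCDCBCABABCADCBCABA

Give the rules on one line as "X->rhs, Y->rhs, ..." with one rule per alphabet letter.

  step 0 ⇒ step 1: CADA ⇒ A·DC·B·DC
    A ↦ DC
    C ↦ A
    D ↦ B
    B ↦ BC  (constrained at step 1)

A->DC, B->BC, C->A, D->B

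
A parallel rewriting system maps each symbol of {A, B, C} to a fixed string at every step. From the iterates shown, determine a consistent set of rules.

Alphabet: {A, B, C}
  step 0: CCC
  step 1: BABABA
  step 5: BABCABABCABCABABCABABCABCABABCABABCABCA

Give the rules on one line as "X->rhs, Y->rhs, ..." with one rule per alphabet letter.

  step 0 ⇒ step 1: CCC ⇒ BA·BA·BA
    C ↦ BA
    A ↦ B  (constrained at step 1)
    B ↦ CA  (constrained at step 1)

A->B, B->CA, C->BA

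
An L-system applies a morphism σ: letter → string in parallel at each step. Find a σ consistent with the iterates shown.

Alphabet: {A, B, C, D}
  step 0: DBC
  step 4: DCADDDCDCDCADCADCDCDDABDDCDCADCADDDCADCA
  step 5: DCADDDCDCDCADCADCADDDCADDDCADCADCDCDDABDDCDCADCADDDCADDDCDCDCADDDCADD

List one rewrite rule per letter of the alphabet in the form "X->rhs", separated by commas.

A->DD, B->ABD, C->A, D->DC

  step 4 ⇒ step 5: DCADDDCDCDCADCADCDCDDABDDCDCADCADDDCADCA ⇒ DC·A·DD·DC·DC·DC·A·DC·A·DC·A·DD·DC·A·DD·DC·A·DC·A·DC·DC·DD·ABD·DC·DC·A·DC·A·DD·DC·A·DD·DC·DC·DC·A·DD·DC·A·DD
    A ↦ DD
    B ↦ ABD
    C ↦ A
    D ↦ DC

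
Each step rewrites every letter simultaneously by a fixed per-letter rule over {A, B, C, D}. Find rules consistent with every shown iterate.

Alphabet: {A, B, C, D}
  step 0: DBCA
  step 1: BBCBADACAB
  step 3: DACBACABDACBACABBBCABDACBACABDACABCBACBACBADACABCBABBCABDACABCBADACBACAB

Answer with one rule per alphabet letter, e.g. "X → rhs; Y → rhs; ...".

  step 0 ⇒ step 1: DBCA ⇒ BB·CBA·DA·CAB
    A ↦ CAB
    B ↦ CBA
    C ↦ DA
    D ↦ BB

A->CAB, B->CBA, C->DA, D->BB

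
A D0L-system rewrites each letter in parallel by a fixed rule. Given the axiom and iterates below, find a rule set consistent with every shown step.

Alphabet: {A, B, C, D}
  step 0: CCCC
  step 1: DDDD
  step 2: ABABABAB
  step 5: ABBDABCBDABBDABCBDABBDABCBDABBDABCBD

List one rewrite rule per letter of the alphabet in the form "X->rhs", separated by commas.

  step 1 ⇒ step 2: DDDD ⇒ AB·AB·AB·AB
    D ↦ AB
    A ↦ C  (constrained at step 2)
    B ↦ BD  (constrained at step 2)
  step 0 ⇒ step 1: CCCC ⇒ D·D·D·D
    C ↦ D

A->C, B->BD, C->D, D->AB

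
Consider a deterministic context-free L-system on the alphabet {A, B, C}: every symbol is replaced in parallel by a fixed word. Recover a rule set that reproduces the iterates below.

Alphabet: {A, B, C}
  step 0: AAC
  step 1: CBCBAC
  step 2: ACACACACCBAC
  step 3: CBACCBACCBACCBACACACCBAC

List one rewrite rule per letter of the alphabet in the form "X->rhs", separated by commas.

  step 2 ⇒ step 3: ACACACACCBAC ⇒ CB·AC·CB·AC·CB·AC·CB·AC·AC·AC·CB·AC
    A ↦ CB
    B ↦ AC
    C ↦ AC

A->CB, B->AC, C->AC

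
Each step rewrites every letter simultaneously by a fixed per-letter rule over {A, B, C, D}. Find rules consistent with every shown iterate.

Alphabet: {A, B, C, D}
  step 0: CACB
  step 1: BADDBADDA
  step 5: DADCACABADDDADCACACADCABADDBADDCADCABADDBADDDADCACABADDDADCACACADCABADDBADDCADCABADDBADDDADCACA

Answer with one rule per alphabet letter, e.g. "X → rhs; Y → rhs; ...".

  step 0 ⇒ step 1: CACB ⇒ BAD·D·BAD·DA
    A ↦ D
    B ↦ DA
    C ↦ BAD
    D ↦ CA  (constrained at step 1)

A->D, B->DA, C->BAD, D->CA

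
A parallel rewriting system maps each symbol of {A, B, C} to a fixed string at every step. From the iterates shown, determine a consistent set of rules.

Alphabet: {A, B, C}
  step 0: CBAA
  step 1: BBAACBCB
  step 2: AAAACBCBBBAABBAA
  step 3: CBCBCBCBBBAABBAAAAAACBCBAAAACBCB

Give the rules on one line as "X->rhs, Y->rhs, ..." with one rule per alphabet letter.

  step 2 ⇒ step 3: AAAACBCBBBAABBAA ⇒ CB·CB·CB·CB·BB·AA·BB·AA·AA·AA·CB·CB·AA·AA·CB·CB
    A ↦ CB
    B ↦ AA
    C ↦ BB

A->CB, B->AA, C->BB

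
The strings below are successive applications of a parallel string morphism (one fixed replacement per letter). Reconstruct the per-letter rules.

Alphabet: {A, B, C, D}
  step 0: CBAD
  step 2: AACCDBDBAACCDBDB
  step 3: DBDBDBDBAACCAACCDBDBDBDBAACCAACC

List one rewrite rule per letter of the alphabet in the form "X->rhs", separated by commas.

  step 2 ⇒ step 3: AACCDBDBAACCDBDB ⇒ DB·DB·DB·DB·AA·CC·AA·CC·DB·DB·DB·DB·AA·CC·AA·CC
    A ↦ DB
    B ↦ CC
    C ↦ DB
    D ↦ AA

A->DB, B->CC, C->DB, D->AA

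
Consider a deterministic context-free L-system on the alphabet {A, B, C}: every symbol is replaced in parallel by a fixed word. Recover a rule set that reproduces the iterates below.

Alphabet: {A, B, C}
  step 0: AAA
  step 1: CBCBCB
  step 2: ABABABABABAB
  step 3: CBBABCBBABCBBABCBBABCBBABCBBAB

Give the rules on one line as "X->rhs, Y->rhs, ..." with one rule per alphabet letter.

A->CB, B->BAB, C->A

  step 2 ⇒ step 3: ABABABABABAB ⇒ CB·BAB·CB·BAB·CB·BAB·CB·BAB·CB·BAB·CB·BAB
    A ↦ CB
    B ↦ BAB
  step 1 ⇒ step 2: CBCBCB ⇒ A·BAB·A·BAB·A·BAB
    C ↦ A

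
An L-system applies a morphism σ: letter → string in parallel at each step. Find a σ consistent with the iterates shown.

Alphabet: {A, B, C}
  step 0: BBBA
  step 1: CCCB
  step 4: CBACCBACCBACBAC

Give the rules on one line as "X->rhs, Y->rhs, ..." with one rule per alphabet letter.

  step 0 ⇒ step 1: BBBA ⇒ C·C·C·B
    A ↦ B
    B ↦ C
    C ↦ AC  (constrained at step 1)

A->B, B->C, C->AC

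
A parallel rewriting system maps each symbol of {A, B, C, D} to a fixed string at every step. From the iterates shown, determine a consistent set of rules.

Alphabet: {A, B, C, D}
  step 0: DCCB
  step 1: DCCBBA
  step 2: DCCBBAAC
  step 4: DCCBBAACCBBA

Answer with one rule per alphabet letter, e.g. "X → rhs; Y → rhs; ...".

  step 1 ⇒ step 2: DCCBBA ⇒ DCC·B·B·A·A·C
    A ↦ C
    B ↦ A
    C ↦ B
    D ↦ DCC

A->C, B->A, C->B, D->DCC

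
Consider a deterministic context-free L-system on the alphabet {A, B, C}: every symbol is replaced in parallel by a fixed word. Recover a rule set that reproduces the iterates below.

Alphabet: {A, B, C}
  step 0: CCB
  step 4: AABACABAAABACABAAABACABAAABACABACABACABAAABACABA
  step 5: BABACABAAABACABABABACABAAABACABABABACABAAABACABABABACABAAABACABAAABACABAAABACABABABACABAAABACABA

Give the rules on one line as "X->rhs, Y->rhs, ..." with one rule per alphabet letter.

  step 4 ⇒ step 5: AABACABAAABACABAAABACABAAABACABACABACABAAABACABA ⇒ BA·BA·CA·BA·AA·BA·CA·BA·BA·BA·CA·BA·AA·BA·CA·BA·BA·BA·CA·BA·AA·BA·CA·BA·BA·BA·CA·BA·AA·BA·CA·BA·AA·BA·CA·BA·AA·BA·CA·BA·BA·BA·CA·BA·AA·BA·CA·BA
    A ↦ BA
    B ↦ CA
    C ↦ AA

A->BA, B->CA, C->AA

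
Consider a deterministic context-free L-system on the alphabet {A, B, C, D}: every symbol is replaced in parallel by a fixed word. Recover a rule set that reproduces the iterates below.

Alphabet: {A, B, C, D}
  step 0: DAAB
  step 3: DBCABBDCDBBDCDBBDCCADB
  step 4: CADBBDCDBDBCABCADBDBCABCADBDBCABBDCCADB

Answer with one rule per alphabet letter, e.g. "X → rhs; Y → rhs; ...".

  step 3 ⇒ step 4: DBCABBDCDBBDCDBBDCCADB ⇒ CA·DB·B·DC·DB·DB·CA·B·CA·DB·DB·CA·B·CA·DB·DB·CA·B·B·DC·CA·DB
    A ↦ DC
    B ↦ DB
    C ↦ B
    D ↦ CA

A->DC, B->DB, C->B, D->CA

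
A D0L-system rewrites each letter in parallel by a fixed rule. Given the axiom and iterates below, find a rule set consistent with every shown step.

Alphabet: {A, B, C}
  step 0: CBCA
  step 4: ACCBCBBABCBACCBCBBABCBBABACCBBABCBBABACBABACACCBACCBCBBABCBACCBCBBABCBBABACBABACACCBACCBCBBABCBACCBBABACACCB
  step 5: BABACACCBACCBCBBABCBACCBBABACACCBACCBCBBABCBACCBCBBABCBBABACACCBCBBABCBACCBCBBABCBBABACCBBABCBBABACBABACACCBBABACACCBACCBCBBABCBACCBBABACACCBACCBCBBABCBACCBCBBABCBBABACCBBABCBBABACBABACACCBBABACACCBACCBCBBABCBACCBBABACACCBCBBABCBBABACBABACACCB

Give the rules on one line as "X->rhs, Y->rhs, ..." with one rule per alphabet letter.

A->BAB, B->CB, C->AC

  step 4 ⇒ step 5: ACCBCBBABCBACCBCBBABCBBABACCBBABCBBABACBABACACCBACCBCBBABCBACCBCBBABCBBABACBABACACCBACCBCBBABCBACCBBABACACCB ⇒ BAB·AC·AC·CB·AC·CB·CB·BAB·CB·AC·CB·BAB·AC·AC·CB·AC·CB·CB·BAB·CB·AC·CB·CB·BAB·CB·BAB·AC·AC·CB·CB·BAB·CB·AC·CB·CB·BAB·CB·BAB·AC·CB·BAB·CB·BAB·AC·BAB·AC·AC·CB·BAB·AC·AC·CB·AC·CB·CB·BAB·CB·AC·CB·BAB·AC·AC·CB·AC·CB·CB·BAB·CB·AC·CB·CB·BAB·CB·BAB·AC·CB·BAB·CB·BAB·AC·BAB·AC·AC·CB·BAB·AC·AC·CB·AC·CB·CB·BAB·CB·AC·CB·BAB·AC·AC·CB·CB·BAB·CB·BAB·AC·BAB·AC·AC·CB
    A ↦ BAB
    B ↦ CB
    C ↦ AC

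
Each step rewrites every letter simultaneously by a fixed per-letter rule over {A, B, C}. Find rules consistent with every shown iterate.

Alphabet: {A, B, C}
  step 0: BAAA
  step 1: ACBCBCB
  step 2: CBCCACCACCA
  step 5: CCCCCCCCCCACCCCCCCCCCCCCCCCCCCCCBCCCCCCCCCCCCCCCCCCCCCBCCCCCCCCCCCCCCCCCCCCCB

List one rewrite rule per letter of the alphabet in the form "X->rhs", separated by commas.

  step 1 ⇒ step 2: ACBCBCB ⇒ CB·CC·A·CC·A·CC·A
    A ↦ CB
    B ↦ A
    C ↦ CC

A->CB, B->A, C->CC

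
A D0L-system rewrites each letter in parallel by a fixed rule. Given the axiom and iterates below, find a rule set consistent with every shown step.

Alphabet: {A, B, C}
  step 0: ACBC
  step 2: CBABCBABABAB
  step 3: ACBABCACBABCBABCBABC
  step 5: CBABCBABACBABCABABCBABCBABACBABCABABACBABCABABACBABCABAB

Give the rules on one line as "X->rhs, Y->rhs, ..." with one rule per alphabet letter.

  step 2 ⇒ step 3: CBABCBABABAB ⇒ A·C·BAB·C·A·C·BAB·C·BAB·C·BAB·C
    A ↦ BAB
    B ↦ C
    C ↦ A

A->BAB, B->C, C->A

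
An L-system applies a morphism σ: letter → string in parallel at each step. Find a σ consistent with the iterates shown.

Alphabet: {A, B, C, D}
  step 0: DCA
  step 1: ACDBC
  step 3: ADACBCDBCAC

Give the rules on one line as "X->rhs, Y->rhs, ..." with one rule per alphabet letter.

  step 0 ⇒ step 1: DCA ⇒ AC·D·BC
    A ↦ BC
    C ↦ D
    D ↦ AC
    B ↦ A  (constrained at step 1)

A->BC, B->A, C->D, D->AC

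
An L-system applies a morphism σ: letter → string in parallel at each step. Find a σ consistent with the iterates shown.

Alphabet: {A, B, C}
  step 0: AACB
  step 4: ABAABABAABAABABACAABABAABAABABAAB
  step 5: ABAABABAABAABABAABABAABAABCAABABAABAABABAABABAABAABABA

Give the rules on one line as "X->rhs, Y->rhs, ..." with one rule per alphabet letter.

  step 4 ⇒ step 5: ABAABABAABAABABACAABABAABAABABAAB ⇒ AB·A·AB·AB·A·AB·A·AB·AB·A·AB·AB·A·AB·A·AB·CA·AB·AB·A·AB·A·AB·AB·A·AB·AB·A·AB·A·AB·AB·A
    A ↦ AB
    B ↦ A
    C ↦ CA

A->AB, B->A, C->CA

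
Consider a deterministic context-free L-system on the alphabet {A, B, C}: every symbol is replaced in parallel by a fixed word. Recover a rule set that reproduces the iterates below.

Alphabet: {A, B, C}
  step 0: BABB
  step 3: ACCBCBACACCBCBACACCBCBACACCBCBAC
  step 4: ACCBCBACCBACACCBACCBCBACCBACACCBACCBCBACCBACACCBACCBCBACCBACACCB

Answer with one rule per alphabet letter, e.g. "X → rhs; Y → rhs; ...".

  step 3 ⇒ step 4: ACCBCBACACCBCBACACCBCBACACCBCBAC ⇒ AC·CB·CB·AC·CB·AC·AC·CB·AC·CB·CB·AC·CB·AC·AC·CB·AC·CB·CB·AC·CB·AC·AC·CB·AC·CB·CB·AC·CB·AC·AC·CB
    A ↦ AC
    B ↦ AC
    C ↦ CB

A->AC, B->AC, C->CB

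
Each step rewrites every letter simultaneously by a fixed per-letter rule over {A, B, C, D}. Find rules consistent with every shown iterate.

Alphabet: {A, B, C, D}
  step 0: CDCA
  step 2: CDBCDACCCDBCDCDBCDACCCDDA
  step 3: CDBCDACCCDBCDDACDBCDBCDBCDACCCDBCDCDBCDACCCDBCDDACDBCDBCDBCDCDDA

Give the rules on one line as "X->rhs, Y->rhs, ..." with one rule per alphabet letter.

A->DA, B->ACC, C->CDB, D->CD

  step 2 ⇒ step 3: CDBCDACCCDBCDCDBCDACCCDDA ⇒ CDB·CD·ACC·CDB·CD·DA·CDB·CDB·CDB·CD·ACC·CDB·CD·CDB·CD·ACC·CDB·CD·DA·CDB·CDB·CDB·CD·CD·DA
    A ↦ DA
    B ↦ ACC
    C ↦ CDB
    D ↦ CD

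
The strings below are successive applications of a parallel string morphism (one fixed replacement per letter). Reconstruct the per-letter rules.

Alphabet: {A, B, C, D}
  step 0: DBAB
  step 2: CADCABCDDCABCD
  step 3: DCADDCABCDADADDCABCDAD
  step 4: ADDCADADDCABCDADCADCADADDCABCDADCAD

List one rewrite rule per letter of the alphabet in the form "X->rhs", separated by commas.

  step 3 ⇒ step 4: DCADDCABCDADADDCABCDAD ⇒ AD·D·C·AD·AD·D·C·ABC·D·AD·C·AD·C·AD·AD·D·C·ABC·D·AD·C·AD
    A ↦ C
    B ↦ ABC
    C ↦ D
    D ↦ AD

A->C, B->ABC, C->D, D->AD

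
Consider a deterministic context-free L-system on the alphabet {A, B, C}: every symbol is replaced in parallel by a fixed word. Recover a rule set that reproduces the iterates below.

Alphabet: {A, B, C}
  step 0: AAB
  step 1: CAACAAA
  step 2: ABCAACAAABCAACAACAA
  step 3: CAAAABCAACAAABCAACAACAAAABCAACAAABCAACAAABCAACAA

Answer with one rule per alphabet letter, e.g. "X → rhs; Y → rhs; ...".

A->CAA, B->A, C->AB

  step 2 ⇒ step 3: ABCAACAAABCAACAACAA ⇒ CAA·A·AB·CAA·CAA·AB·CAA·CAA·CAA·A·AB·CAA·CAA·AB·CAA·CAA·AB·CAA·CAA
    A ↦ CAA
    B ↦ A
    C ↦ AB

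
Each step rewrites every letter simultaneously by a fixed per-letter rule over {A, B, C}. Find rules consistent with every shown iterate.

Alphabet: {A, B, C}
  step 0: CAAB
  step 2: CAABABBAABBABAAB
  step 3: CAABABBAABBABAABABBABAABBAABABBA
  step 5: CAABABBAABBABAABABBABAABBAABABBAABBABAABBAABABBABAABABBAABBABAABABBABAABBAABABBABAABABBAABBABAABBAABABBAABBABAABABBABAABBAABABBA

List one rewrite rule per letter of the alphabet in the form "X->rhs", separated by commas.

A->AB, B->BA, C->CA

  step 2 ⇒ step 3: CAABABBAABBABAAB ⇒ CA·AB·AB·BA·AB·BA·BA·AB·AB·BA·BA·AB·BA·AB·AB·BA
    A ↦ AB
    B ↦ BA
    C ↦ CA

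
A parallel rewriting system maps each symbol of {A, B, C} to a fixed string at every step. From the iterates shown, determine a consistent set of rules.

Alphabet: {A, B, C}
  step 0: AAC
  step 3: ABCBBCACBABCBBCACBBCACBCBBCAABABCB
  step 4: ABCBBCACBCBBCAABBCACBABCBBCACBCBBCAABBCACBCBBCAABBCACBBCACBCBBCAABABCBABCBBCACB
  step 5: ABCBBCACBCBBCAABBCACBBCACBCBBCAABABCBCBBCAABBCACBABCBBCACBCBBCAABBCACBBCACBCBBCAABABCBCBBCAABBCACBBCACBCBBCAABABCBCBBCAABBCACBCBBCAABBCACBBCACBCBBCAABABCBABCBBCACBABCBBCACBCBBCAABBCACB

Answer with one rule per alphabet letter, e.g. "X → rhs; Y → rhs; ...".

  step 4 ⇒ step 5: ABCBBCACBCBBCAABBCACBABCBBCACBCBBCAABBCACBCBBCAABBCACBBCACBCBBCAABABCBABCBBCACB ⇒ AB·CB·BCA·CB·CB·BCA·AB·BCA·CB·BCA·CB·CB·BCA·AB·AB·CB·CB·BCA·AB·BCA·CB·AB·CB·BCA·CB·CB·BCA·AB·BCA·CB·BCA·CB·CB·BCA·AB·AB·CB·CB·BCA·AB·BCA·CB·BCA·CB·CB·BCA·AB·AB·CB·CB·BCA·AB·BCA·CB·CB·BCA·AB·BCA·CB·BCA·CB·CB·BCA·AB·AB·CB·AB·CB·BCA·CB·AB·CB·BCA·CB·CB·BCA·AB·BCA·CB
    A ↦ AB
    B ↦ CB
    C ↦ BCA

A->AB, B->CB, C->BCA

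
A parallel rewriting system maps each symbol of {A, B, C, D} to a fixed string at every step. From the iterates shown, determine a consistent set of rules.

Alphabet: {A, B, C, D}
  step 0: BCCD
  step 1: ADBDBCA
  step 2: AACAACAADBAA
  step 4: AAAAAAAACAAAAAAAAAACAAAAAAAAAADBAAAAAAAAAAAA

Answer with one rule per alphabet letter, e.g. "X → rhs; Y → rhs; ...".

A->AA, B->A, C->DB, D->CA

  step 1 ⇒ step 2: ADBDBCA ⇒ AA·CA·A·CA·A·DB·AA
    A ↦ AA
    B ↦ A
    C ↦ DB
    D ↦ CA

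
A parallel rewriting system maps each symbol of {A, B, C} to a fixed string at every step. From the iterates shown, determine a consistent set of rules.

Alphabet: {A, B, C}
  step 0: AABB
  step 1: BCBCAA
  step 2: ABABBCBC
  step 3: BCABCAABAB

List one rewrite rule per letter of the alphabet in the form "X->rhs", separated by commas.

A->BC, B->A, C->B

  step 2 ⇒ step 3: ABABBCBC ⇒ BC·A·BC·A·A·B·A·B
    A ↦ BC
    B ↦ A
    C ↦ B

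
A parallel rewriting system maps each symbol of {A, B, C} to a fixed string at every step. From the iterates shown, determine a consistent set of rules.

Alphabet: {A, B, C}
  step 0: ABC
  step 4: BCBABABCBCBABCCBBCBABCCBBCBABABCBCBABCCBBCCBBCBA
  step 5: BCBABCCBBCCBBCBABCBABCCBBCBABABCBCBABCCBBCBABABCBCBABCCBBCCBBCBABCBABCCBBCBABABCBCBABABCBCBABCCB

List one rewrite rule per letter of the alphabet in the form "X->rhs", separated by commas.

A->CB, B->BC, C->BA

  step 4 ⇒ step 5: BCBABABCBCBABCCBBCBABCCBBCBABABCBCBABCCBBCCBBCBA ⇒ BC·BA·BC·CB·BC·CB·BC·BA·BC·BA·BC·CB·BC·BA·BA·BC·BC·BA·BC·CB·BC·BA·BA·BC·BC·BA·BC·CB·BC·CB·BC·BA·BC·BA·BC·CB·BC·BA·BA·BC·BC·BA·BA·BC·BC·BA·BC·CB
    A ↦ CB
    B ↦ BC
    C ↦ BA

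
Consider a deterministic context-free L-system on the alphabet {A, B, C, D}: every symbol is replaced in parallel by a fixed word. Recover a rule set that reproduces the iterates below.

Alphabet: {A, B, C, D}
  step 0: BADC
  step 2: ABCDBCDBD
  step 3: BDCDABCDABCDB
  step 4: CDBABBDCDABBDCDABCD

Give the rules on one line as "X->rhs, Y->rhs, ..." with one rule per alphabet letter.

  step 3 ⇒ step 4: BDCDABCDABCDB ⇒ CD·B·A·B·BD·CD·A·B·BD·CD·A·B·CD
    A ↦ BD
    B ↦ CD
    C ↦ A
    D ↦ B

A->BD, B->CD, C->A, D->B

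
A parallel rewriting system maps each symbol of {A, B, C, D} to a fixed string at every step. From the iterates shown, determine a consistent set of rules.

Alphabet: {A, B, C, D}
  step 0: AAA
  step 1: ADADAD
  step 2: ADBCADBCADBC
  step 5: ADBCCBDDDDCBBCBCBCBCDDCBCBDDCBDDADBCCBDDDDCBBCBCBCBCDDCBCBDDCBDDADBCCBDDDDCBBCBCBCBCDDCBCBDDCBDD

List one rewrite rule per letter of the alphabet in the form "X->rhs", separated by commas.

A->AD, B->CB, C->DD, D->BC

  step 1 ⇒ step 2: ADADAD ⇒ AD·BC·AD·BC·AD·BC
    A ↦ AD
    D ↦ BC
    B ↦ CB  (constrained at step 2)
    C ↦ DD  (constrained at step 2)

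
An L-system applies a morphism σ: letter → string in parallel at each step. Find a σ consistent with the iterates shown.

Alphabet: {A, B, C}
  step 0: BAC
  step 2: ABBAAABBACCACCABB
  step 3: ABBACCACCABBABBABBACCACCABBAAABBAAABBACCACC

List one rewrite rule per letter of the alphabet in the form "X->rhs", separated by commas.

A->ABB, B->ACC, C->A

  step 2 ⇒ step 3: ABBAAABBACCACCABB ⇒ ABB·ACC·ACC·ABB·ABB·ABB·ACC·ACC·ABB·A·A·ABB·A·A·ABB·ACC·ACC
    A ↦ ABB
    B ↦ ACC
    C ↦ A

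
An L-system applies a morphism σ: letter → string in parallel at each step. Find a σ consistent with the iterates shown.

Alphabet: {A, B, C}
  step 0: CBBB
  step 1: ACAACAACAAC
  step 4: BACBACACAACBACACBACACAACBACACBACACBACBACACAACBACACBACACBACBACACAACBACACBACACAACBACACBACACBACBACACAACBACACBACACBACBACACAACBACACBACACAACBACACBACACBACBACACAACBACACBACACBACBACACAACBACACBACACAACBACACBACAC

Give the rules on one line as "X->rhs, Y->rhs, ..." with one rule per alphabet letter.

A->BAC, B->AAC, C->AC

  step 0 ⇒ step 1: CBBB ⇒ AC·AAC·AAC·AAC
    B ↦ AAC
    C ↦ AC
    A ↦ BAC  (constrained at step 1)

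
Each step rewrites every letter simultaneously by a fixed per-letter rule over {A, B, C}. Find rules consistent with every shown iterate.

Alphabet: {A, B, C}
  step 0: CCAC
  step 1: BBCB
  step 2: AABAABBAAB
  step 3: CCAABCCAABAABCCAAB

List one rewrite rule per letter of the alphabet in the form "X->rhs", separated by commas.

  step 2 ⇒ step 3: AABAABBAAB ⇒ C·C·AAB·C·C·AAB·AAB·C·C·AAB
    A ↦ C
    B ↦ AAB
  step 0 ⇒ step 1: CCAC ⇒ B·B·C·B
    C ↦ B

A->C, B->AAB, C->B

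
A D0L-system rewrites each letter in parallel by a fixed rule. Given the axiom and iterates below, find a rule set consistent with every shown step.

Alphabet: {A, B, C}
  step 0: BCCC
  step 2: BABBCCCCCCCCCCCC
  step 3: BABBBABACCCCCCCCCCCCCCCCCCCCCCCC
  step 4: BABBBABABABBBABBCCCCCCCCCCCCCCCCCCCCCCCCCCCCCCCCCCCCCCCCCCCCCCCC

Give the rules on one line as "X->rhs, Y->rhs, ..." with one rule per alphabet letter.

  step 3 ⇒ step 4: BABBBABACCCCCCCCCCCCCCCCCCCCCCCC ⇒ BA·BB·BA·BA·BA·BB·BA·BB·CC·CC·CC·CC·CC·CC·CC·CC·CC·CC·CC·CC·CC·CC·CC·CC·CC·CC·CC·CC·CC·CC·CC·CC
    A ↦ BB
    B ↦ BA
    C ↦ CC

A->BB, B->BA, C->CC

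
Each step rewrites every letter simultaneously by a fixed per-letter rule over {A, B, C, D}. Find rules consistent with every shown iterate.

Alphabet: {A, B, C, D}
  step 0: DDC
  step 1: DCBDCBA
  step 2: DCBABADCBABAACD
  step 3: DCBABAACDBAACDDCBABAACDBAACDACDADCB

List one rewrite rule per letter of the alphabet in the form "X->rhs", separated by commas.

A->ACD, B->BA, C->A, D->DCB

  step 2 ⇒ step 3: DCBABADCBABAACD ⇒ DCB·A·BA·ACD·BA·ACD·DCB·A·BA·ACD·BA·ACD·ACD·A·DCB
    A ↦ ACD
    B ↦ BA
    C ↦ A
    D ↦ DCB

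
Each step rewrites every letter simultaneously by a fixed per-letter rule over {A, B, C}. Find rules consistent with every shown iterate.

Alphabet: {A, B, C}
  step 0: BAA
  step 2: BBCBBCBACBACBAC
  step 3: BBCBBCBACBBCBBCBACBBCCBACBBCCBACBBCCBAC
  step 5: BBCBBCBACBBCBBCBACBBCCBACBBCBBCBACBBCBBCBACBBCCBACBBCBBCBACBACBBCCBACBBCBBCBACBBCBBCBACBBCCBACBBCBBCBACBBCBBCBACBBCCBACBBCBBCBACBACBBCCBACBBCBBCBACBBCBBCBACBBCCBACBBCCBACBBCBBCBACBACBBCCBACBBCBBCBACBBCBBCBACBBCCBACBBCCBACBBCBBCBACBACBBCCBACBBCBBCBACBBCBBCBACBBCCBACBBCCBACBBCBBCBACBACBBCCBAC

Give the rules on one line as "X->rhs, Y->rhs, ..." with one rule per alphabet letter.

  step 2 ⇒ step 3: BBCBBCBACBACBAC ⇒ BBC·BBC·BAC·BBC·BBC·BAC·BBC·C·BAC·BBC·C·BAC·BBC·C·BAC
    A ↦ C
    B ↦ BBC
    C ↦ BAC

A->C, B->BBC, C->BAC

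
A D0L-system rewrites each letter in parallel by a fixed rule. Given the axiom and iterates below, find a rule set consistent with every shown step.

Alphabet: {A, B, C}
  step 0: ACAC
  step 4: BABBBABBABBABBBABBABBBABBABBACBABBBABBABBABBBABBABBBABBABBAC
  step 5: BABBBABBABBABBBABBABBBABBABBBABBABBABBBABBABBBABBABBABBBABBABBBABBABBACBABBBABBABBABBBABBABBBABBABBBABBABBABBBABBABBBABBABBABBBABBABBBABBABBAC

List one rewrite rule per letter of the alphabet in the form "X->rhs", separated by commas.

  step 4 ⇒ step 5: BABBBABBABBABBBABBABBBABBABBACBABBBABBABBABBBABBABBBABBABBAC ⇒ BAB·B·BAB·BAB·BAB·B·BAB·BAB·B·BAB·BAB·B·BAB·BAB·BAB·B·BAB·BAB·B·BAB·BAB·BAB·B·BAB·BAB·B·BAB·BAB·B·AC·BAB·B·BAB·BAB·BAB·B·BAB·BAB·B·BAB·BAB·B·BAB·BAB·BAB·B·BAB·BAB·B·BAB·BAB·BAB·B·BAB·BAB·B·BAB·BAB·B·AC
    A ↦ B
    B ↦ BAB
    C ↦ AC

A->B, B->BAB, C->AC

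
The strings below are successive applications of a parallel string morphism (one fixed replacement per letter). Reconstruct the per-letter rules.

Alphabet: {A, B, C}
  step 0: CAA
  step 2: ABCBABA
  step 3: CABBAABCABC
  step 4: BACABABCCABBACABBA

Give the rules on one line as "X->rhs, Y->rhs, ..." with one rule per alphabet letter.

A->C, B->AB, C->BA

  step 3 ⇒ step 4: CABBAABCABC ⇒ BA·C·AB·AB·C·C·AB·BA·C·AB·BA
    A ↦ C
    B ↦ AB
    C ↦ BA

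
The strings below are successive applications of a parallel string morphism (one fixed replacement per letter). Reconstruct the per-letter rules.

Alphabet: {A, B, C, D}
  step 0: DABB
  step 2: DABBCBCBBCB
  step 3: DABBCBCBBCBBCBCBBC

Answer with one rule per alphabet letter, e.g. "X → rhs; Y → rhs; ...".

  step 2 ⇒ step 3: DABBCBCBBCB ⇒ DA·B·BC·BC·B·BC·B·BC·BC·B·BC
    A ↦ B
    B ↦ BC
    C ↦ B
    D ↦ DA

A->B, B->BC, C->B, D->DA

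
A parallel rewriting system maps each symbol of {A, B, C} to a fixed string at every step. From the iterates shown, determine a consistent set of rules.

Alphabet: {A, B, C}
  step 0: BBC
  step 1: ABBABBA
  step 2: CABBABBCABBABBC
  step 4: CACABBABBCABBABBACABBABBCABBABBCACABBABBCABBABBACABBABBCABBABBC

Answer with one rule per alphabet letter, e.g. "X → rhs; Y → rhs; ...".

A->C, B->ABB, C->A

  step 1 ⇒ step 2: ABBABBA ⇒ C·ABB·ABB·C·ABB·ABB·C
    A ↦ C
    B ↦ ABB
  step 0 ⇒ step 1: BBC ⇒ ABB·ABB·A
    C ↦ A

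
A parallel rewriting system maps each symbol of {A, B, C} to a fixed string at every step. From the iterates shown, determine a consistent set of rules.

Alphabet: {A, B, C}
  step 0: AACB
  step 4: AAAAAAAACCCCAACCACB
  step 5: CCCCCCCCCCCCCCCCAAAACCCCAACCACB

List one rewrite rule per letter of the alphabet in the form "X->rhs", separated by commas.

A->CC, B->CB, C->A

  step 4 ⇒ step 5: AAAAAAAACCCCAACCACB ⇒ CC·CC·CC·CC·CC·CC·CC·CC·A·A·A·A·CC·CC·A·A·CC·A·CB
    A ↦ CC
    B ↦ CB
    C ↦ A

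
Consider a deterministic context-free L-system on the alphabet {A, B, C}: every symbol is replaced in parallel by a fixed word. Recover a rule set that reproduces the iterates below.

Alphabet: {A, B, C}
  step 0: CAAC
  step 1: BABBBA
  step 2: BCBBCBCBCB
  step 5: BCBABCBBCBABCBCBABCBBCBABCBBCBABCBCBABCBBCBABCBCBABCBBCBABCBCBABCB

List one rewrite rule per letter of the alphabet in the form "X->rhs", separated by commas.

  step 1 ⇒ step 2: BABBBA ⇒ BC·B·BC·BC·BC·B
    A ↦ B
    B ↦ BC
  step 0 ⇒ step 1: CAAC ⇒ BA·B·B·BA
    C ↦ BA

A->B, B->BC, C->BA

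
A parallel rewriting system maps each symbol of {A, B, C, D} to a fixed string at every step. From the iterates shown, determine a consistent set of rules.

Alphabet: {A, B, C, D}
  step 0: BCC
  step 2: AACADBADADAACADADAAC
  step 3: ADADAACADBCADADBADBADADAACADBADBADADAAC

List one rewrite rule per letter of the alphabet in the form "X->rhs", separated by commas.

A->AD, B->CAD, C->AAC, D->B

  step 2 ⇒ step 3: AACADBADADAACADADAAC ⇒ AD·AD·AAC·AD·B·CAD·AD·B·AD·B·AD·AD·AAC·AD·B·AD·B·AD·AD·AAC
    A ↦ AD
    B ↦ CAD
    C ↦ AAC
    D ↦ B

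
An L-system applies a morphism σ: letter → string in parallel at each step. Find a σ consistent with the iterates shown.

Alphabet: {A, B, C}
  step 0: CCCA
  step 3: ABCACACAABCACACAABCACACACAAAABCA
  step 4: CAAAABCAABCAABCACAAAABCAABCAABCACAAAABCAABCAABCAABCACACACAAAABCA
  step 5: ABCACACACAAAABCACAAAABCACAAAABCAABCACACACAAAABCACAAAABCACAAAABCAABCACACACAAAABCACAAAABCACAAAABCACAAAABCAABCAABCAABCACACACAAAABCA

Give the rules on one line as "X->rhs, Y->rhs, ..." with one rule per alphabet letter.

  step 4 ⇒ step 5: CAAAABCAABCAABCACAAAABCAABCAABCACAAAABCAABCAABCAABCACACACAAAABCA ⇒ AB·CA·CA·CA·CA·AA·AB·CA·CA·AA·AB·CA·CA·AA·AB·CA·AB·CA·CA·CA·CA·AA·AB·CA·CA·AA·AB·CA·CA·AA·AB·CA·AB·CA·CA·CA·CA·AA·AB·CA·CA·AA·AB·CA·CA·AA·AB·CA·CA·AA·AB·CA·AB·CA·AB·CA·AB·CA·CA·CA·CA·AA·AB·CA
    A ↦ CA
    B ↦ AA
    C ↦ AB

A->CA, B->AA, C->AB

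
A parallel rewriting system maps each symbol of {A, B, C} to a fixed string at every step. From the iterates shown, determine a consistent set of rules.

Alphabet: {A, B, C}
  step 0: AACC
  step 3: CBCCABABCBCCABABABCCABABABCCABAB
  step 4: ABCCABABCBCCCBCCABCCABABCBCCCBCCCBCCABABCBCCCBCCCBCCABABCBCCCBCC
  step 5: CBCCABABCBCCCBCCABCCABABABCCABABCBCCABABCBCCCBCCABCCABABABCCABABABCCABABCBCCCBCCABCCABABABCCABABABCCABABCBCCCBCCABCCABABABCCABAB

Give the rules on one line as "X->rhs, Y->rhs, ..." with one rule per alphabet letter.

A->CB, B->CC, C->AB

  step 4 ⇒ step 5: ABCCABABCBCCCBCCABCCABABCBCCCBCCCBCCABABCBCCCBCCCBCCABABCBCCCBCC ⇒ CB·CC·AB·AB·CB·CC·CB·CC·AB·CC·AB·AB·AB·CC·AB·AB·CB·CC·AB·AB·CB·CC·CB·CC·AB·CC·AB·AB·AB·CC·AB·AB·AB·CC·AB·AB·CB·CC·CB·CC·AB·CC·AB·AB·AB·CC·AB·AB·AB·CC·AB·AB·CB·CC·CB·CC·AB·CC·AB·AB·AB·CC·AB·AB
    A ↦ CB
    B ↦ CC
    C ↦ AB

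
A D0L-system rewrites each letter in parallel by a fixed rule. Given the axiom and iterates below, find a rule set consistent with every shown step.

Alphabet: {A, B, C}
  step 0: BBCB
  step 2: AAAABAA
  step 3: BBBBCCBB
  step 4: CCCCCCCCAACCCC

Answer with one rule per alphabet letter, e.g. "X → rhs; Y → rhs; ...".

  step 3 ⇒ step 4: BBBBCCBB ⇒ CC·CC·CC·CC·A·A·CC·CC
    B ↦ CC
    C ↦ A
  step 2 ⇒ step 3: AAAABAA ⇒ B·B·B·B·CC·B·B
    A ↦ B

A->B, B->CC, C->A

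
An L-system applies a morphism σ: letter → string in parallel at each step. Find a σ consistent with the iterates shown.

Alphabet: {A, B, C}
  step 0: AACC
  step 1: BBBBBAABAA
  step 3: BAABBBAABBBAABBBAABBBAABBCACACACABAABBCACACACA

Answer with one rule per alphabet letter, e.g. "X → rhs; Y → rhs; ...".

A->BB, B->CA, C->BAA

  step 0 ⇒ step 1: AACC ⇒ BB·BB·BAA·BAA
    A ↦ BB
    C ↦ BAA
    B ↦ CA  (constrained at step 1)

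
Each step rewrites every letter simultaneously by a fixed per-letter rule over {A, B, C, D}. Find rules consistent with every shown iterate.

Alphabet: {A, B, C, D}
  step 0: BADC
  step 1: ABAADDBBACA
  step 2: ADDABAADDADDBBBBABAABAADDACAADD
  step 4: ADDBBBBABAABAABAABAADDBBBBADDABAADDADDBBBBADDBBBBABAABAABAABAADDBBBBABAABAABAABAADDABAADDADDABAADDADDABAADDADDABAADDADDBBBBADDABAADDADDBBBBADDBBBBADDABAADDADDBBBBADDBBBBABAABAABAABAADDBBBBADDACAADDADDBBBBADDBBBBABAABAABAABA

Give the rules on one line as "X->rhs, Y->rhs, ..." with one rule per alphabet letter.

A->ADD, B->ABA, C->ACA, D->BB

  step 1 ⇒ step 2: ABAADDBBACA ⇒ ADD·ABA·ADD·ADD·BB·BB·ABA·ABA·ADD·ACA·ADD
    A ↦ ADD
    B ↦ ABA
    C ↦ ACA
    D ↦ BB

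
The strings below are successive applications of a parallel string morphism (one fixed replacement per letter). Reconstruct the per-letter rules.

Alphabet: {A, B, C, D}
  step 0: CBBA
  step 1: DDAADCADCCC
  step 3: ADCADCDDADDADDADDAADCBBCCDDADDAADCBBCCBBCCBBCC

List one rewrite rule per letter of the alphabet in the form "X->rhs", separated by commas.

  step 0 ⇒ step 1: CBBA ⇒ DDA·ADC·ADC·CC
    A ↦ CC
    B ↦ ADC
    C ↦ DDA
    D ↦ B  (constrained at step 1)

A->CC, B->ADC, C->DDA, D->B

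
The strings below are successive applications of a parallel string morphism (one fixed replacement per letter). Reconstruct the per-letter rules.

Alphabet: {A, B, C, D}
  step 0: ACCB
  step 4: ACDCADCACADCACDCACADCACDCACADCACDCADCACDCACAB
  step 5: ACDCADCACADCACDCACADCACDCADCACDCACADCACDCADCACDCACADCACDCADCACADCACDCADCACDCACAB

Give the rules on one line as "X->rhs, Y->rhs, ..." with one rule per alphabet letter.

  step 4 ⇒ step 5: ACDCADCACADCACDCACADCACDCACADCACDCADCACDCACAB ⇒ AC·DC·A·DC·AC·A·DC·AC·DC·AC·A·DC·AC·DC·A·DC·AC·DC·AC·A·DC·AC·DC·A·DC·AC·DC·AC·A·DC·AC·DC·A·DC·AC·A·DC·AC·DC·A·DC·AC·DC·AC·AB
    A ↦ AC
    B ↦ AB
    C ↦ DC
    D ↦ A

A->AC, B->AB, C->DC, D->A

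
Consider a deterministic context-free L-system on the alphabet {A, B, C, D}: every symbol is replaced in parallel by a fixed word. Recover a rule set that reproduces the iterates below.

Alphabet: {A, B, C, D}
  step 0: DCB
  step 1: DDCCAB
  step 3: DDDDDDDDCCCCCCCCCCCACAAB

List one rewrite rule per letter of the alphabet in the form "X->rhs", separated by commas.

A->CA, B->AB, C->CC, D->DD

  step 0 ⇒ step 1: DCB ⇒ DD·CC·AB
    B ↦ AB
    C ↦ CC
    D ↦ DD
    A ↦ CA  (constrained at step 1)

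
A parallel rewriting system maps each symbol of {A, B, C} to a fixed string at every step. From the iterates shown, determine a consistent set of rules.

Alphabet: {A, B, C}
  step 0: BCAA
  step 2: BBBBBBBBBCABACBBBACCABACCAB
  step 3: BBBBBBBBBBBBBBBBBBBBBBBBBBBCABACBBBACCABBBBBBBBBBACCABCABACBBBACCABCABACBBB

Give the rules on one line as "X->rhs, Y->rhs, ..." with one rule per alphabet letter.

A->AC, B->BBB, C->CAB

  step 2 ⇒ step 3: BBBBBBBBBCABACBBBACCABACCAB ⇒ BBB·BBB·BBB·BBB·BBB·BBB·BBB·BBB·BBB·CAB·AC·BBB·AC·CAB·BBB·BBB·BBB·AC·CAB·CAB·AC·BBB·AC·CAB·CAB·AC·BBB
    A ↦ AC
    B ↦ BBB
    C ↦ CAB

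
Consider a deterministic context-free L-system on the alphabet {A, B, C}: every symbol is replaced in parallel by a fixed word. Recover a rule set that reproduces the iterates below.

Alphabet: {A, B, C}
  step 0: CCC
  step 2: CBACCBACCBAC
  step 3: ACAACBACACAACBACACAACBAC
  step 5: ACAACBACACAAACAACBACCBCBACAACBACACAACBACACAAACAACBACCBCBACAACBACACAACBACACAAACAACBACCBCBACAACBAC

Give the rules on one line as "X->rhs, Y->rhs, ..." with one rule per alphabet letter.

A->CB, B->AA, C->AC

  step 2 ⇒ step 3: CBACCBACCBAC ⇒ AC·AA·CB·AC·AC·AA·CB·AC·AC·AA·CB·AC
    A ↦ CB
    B ↦ AA
    C ↦ AC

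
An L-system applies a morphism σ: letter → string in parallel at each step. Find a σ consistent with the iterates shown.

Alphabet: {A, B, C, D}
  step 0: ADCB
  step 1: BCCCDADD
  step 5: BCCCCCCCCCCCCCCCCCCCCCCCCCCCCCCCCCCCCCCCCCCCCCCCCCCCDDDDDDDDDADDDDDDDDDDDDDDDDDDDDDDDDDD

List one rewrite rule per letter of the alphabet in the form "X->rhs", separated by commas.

  step 0 ⇒ step 1: ADCB ⇒ B·CCC·D·ADD
    A ↦ B
    B ↦ ADD
    C ↦ D
    D ↦ CCC

A->B, B->ADD, C->D, D->CCC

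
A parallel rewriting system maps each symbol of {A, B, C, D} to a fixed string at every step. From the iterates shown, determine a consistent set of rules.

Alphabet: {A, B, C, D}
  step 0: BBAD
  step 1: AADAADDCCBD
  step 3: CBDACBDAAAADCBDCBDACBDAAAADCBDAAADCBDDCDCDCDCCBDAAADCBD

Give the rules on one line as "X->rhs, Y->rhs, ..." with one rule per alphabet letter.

  step 0 ⇒ step 1: BBAD ⇒ AAD·AAD·DC·CBD
    A ↦ DC
    B ↦ AAD
    D ↦ CBD
    C ↦ A  (constrained at step 1)

A->DC, B->AAD, C->A, D->CBD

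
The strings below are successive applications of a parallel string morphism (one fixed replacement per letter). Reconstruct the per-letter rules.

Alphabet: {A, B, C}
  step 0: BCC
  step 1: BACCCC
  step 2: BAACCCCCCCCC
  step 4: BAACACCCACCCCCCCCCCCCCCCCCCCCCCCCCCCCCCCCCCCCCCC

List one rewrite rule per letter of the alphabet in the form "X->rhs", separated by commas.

  step 1 ⇒ step 2: BACCCC ⇒ BA·AC·CC·CC·CC·CC
    A ↦ AC
    B ↦ BA
    C ↦ CC

A->AC, B->BA, C->CC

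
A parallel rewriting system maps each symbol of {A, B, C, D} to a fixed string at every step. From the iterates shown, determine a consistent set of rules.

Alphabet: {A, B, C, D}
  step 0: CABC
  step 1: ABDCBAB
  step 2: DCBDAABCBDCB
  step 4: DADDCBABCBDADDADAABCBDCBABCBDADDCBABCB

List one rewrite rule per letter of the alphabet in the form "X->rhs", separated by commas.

A->D, B->CB, C->AB, D->DA

  step 1 ⇒ step 2: ABDCBAB ⇒ D·CB·DA·AB·CB·D·CB
    A ↦ D
    B ↦ CB
    C ↦ AB
    D ↦ DA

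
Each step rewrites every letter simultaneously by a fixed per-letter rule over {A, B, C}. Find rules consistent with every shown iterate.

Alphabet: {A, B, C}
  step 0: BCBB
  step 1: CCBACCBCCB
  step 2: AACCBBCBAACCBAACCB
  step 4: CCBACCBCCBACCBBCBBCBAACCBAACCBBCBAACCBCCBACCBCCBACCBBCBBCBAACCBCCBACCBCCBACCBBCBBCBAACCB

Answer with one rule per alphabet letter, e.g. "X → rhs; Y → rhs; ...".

  step 1 ⇒ step 2: CCBACCBCCB ⇒ A·A·CCB·BCB·A·A·CCB·A·A·CCB
    A ↦ BCB
    B ↦ CCB
    C ↦ A

A->BCB, B->CCB, C->A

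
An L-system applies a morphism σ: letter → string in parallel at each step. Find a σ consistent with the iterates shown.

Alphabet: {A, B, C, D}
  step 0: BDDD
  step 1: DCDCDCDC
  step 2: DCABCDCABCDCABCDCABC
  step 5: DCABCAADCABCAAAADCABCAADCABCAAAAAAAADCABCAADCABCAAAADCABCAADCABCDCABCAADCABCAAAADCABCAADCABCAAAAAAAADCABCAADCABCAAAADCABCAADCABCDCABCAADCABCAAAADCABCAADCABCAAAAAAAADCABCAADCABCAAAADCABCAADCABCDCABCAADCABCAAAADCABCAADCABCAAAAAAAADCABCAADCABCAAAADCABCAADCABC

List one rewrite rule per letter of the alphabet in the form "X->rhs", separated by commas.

  step 1 ⇒ step 2: DCDCDCDC ⇒ DC·ABC·DC·ABC·DC·ABC·DC·ABC
    C ↦ ABC
    D ↦ DC
    A ↦ AA  (constrained at step 2)
  step 0 ⇒ step 1: BDDD ⇒ DC·DC·DC·DC
    B ↦ DC

A->AA, B->DC, C->ABC, D->DC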